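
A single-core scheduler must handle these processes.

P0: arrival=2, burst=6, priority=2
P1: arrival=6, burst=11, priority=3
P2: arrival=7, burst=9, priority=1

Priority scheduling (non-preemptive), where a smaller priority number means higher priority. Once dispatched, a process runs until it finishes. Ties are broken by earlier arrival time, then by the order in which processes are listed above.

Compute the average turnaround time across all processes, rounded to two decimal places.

12.67

Schedule: | idle 0-2 | P0 2-8 | P2 8-17 | P1 17-28 |
Completion: P0=8  P1=28  P2=17
Turnaround (C−A): P0=6  P1=22  P2=10
Turnaround times: P0=6, P1=22, P2=10
Average turnaround = (6+22+10) / 3 = 38/3 = 12.67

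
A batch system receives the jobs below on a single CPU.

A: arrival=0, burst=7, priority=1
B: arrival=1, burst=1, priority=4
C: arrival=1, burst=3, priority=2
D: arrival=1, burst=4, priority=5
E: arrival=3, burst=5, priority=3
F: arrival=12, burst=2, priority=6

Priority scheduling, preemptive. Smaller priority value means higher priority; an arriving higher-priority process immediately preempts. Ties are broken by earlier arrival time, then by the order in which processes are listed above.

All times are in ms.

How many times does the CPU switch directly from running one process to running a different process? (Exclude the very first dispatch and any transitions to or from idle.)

5

Gantt: | A 0-7 | C 7-10 | E 10-15 | B 15-16 | D 16-20 | F 20-22 |
Completion: A=7  B=16  C=10  D=20  E=15  F=22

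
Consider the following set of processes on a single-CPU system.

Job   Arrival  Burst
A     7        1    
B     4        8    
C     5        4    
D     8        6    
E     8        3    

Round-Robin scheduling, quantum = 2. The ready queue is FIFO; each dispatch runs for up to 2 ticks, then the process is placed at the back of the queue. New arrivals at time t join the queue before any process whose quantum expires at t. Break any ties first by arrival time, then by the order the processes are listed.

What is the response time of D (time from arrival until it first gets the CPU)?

Timeline: | idle 0-4 | B 4-6 | C 6-8 | B 8-10 | A 10-11 | D 11-13 | E 13-15 | C 15-17 | B 17-19 | D 19-21 | E 21-22 | B 22-24 | D 24-26 |
Completion: A=11  B=24  C=17  D=26  E=22
Response(D) = first start − arrival = 11 − 8 = 3

3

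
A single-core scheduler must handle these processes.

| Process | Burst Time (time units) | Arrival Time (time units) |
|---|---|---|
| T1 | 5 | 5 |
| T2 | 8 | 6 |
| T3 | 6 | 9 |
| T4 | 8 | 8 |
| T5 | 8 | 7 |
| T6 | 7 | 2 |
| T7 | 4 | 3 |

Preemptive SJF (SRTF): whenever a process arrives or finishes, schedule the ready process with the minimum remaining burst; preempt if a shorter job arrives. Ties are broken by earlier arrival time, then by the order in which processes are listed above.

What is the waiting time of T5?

Schedule: | idle 0-2 | T6 2-3 | T7 3-7 | T1 7-12 | T6 12-18 | T3 18-24 | T2 24-32 | T5 32-40 | T4 40-48 |
Completion: T1=12  T2=32  T3=24  T4=48  T5=40  T6=18  T7=7
Waiting(T5) = turnaround − burst = 33 − 8 = 25

25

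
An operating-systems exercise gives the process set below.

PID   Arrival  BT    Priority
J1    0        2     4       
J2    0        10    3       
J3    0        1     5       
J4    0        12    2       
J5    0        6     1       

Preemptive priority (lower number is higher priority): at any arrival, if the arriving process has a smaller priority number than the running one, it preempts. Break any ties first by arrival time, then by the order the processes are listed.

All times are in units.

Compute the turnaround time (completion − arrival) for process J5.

Timeline: | J5 0-6 | J4 6-18 | J2 18-28 | J1 28-30 | J3 30-31 |
Completion: J1=30  J2=28  J3=31  J4=18  J5=6
Turnaround(J5) = completion − arrival = 6 − 0 = 6

6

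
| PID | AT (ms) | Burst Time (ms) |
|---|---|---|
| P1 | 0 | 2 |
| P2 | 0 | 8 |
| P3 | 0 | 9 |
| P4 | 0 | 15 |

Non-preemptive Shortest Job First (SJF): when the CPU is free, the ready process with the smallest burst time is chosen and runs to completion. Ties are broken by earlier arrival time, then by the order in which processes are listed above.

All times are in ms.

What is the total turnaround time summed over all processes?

65

Schedule: | P1 0-2 | P2 2-10 | P3 10-19 | P4 19-34 |
Completion: P1=2  P2=10  P3=19  P4=34
Turnaround (C−A): P1=2  P2=10  P3=19  P4=34
Turnaround = completion − arrival: P1=2, P2=10, P3=19, P4=34
Total turnaround = 2 + 10 + 19 + 34 = 65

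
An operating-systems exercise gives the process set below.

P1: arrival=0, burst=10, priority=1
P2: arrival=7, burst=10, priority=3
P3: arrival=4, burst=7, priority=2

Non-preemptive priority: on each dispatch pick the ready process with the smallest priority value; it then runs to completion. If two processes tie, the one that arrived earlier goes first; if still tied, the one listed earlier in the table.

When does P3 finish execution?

17

Timeline: | P1 0-10 | P3 10-17 | P2 17-27 |
Completion: P1=10  P2=27  P3=17
Turnaround (C−A): P1=10  P2=20  P3=13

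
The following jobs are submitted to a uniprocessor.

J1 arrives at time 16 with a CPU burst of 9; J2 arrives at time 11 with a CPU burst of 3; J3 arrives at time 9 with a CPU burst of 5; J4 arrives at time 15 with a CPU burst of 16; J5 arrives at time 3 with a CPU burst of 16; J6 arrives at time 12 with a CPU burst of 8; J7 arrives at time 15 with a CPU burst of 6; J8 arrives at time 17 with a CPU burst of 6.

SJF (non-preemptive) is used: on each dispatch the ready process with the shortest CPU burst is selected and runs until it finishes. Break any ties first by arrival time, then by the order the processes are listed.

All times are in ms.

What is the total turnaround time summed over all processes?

Schedule: | idle 0-3 | J5 3-19 | J2 19-22 | J3 22-27 | J7 27-33 | J8 33-39 | J6 39-47 | J1 47-56 | J4 56-72 |
Completion: J1=56  J2=22  J3=27  J4=72  J5=19  J6=47  J7=33  J8=39
Turnaround (C−A): J1=40  J2=11  J3=18  J4=57  J5=16  J6=35  J7=18  J8=22
Turnaround = completion − arrival: J1=40, J2=11, J3=18, J4=57, J5=16, J6=35, J7=18, J8=22
Total turnaround = 40 + 11 + 18 + 57 + 16 + 35 + 18 + 22 = 217

217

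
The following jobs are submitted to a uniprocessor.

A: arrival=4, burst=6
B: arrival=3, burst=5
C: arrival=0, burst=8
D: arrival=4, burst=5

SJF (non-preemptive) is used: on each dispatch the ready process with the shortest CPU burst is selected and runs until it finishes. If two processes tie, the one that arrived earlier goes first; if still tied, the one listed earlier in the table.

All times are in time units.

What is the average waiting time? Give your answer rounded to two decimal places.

7.00

Schedule: | C 0-8 | B 8-13 | D 13-18 | A 18-24 |
Completion: A=24  B=13  C=8  D=18
Turnaround (C−A): A=20  B=10  C=8  D=14
Waiting times: A=14, B=5, C=0, D=9
Average waiting = (14+5+0+9) / 4 = 28/4 = 7.00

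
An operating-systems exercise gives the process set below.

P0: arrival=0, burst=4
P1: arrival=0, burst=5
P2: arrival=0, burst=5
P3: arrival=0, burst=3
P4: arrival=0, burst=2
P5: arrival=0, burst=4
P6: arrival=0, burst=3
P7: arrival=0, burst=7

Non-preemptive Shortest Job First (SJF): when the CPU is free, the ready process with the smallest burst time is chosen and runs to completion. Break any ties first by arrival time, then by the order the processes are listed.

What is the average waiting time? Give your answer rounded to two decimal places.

11.25

Schedule: | P4 0-2 | P3 2-5 | P6 5-8 | P0 8-12 | P5 12-16 | P1 16-21 | P2 21-26 | P7 26-33 |
Completion: P0=12  P1=21  P2=26  P3=5  P4=2  P5=16  P6=8  P7=33
Turnaround (C−A): P0=12  P1=21  P2=26  P3=5  P4=2  P5=16  P6=8  P7=33
Waiting times: P0=8, P1=16, P2=21, P3=2, P4=0, P5=12, P6=5, P7=26
Average waiting = (8+16+21+2+0+12+5+26) / 8 = 90/8 = 11.25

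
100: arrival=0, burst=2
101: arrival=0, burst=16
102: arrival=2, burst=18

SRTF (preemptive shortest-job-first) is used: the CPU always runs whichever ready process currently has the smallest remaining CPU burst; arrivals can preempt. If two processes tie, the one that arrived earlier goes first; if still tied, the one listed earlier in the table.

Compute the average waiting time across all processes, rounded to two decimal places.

Gantt: | 100 0-2 | 101 2-18 | 102 18-36 |
Completion: 100=2  101=18  102=36
Turnaround (C−A): 100=2  101=18  102=34
Waiting times: 100=0, 101=2, 102=16
Average waiting = (0+2+16) / 3 = 18/3 = 6.00

6.00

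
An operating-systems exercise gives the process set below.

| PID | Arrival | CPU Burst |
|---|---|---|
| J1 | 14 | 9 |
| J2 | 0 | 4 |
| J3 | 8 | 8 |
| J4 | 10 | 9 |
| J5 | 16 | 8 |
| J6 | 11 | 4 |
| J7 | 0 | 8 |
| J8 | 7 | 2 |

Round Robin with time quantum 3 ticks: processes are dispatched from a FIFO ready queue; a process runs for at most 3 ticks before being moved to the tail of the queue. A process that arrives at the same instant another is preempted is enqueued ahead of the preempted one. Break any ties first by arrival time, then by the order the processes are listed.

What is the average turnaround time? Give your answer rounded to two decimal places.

Schedule: | J2 0-3 | J7 3-6 | J2 6-7 | J7 7-10 | J8 10-12 | J3 12-15 | J4 15-18 | J7 18-20 | J6 20-23 | J1 23-26 | J3 26-29 | J5 29-32 | J4 32-35 | J6 35-36 | J1 36-39 | J3 39-41 | J5 41-44 | J4 44-47 | J1 47-50 | J5 50-52 |
Completion: J1=50  J2=7  J3=41  J4=47  J5=52  J6=36  J7=20  J8=12
Turnaround (C−A): J1=36  J2=7  J3=33  J4=37  J5=36  J6=25  J7=20  J8=5
Turnaround times: J1=36, J2=7, J3=33, J4=37, J5=36, J6=25, J7=20, J8=5
Average turnaround = (36+7+33+37+36+25+20+5) / 8 = 199/8 = 24.88

24.88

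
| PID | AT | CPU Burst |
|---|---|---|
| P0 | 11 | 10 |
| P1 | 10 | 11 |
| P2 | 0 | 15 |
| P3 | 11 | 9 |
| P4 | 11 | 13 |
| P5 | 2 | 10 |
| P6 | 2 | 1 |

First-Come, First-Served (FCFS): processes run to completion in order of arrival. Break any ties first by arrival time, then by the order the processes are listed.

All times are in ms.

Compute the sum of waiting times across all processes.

159

Timeline: | P2 0-15 | P5 15-25 | P6 25-26 | P1 26-37 | P0 37-47 | P3 47-56 | P4 56-69 |
Completion: P0=47  P1=37  P2=15  P3=56  P4=69  P5=25  P6=26
Waiting = turnaround − burst: P0=26, P1=16, P2=0, P3=36, P4=45, P5=13, P6=23
Total waiting = 26 + 16 + 0 + 36 + 45 + 13 + 23 = 159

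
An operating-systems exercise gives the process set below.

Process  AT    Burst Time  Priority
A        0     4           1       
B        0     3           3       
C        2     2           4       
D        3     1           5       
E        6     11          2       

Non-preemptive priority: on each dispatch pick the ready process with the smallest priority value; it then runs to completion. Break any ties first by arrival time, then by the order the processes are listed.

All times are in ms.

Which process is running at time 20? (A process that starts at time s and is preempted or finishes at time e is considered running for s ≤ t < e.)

D

Gantt: | A 0-4 | B 4-7 | E 7-18 | C 18-20 | D 20-21 |
Completion: A=4  B=7  C=20  D=21  E=18
Turnaround (C−A): A=4  B=7  C=18  D=18  E=12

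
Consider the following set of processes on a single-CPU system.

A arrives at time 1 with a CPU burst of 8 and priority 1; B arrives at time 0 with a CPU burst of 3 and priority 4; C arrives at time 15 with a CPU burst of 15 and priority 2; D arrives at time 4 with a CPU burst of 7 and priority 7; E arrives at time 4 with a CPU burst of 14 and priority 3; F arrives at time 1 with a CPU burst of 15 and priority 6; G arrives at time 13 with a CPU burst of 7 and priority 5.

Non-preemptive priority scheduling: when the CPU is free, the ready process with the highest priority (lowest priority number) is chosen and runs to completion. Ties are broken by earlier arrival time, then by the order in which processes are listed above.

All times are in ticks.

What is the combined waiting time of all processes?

Timeline: | B 0-3 | A 3-11 | E 11-25 | C 25-40 | G 40-47 | F 47-62 | D 62-69 |
Completion: A=11  B=3  C=40  D=69  E=25  F=62  G=47
Turnaround (C−A): A=10  B=3  C=25  D=65  E=21  F=61  G=34
Waiting = turnaround − burst: A=2, B=0, C=10, D=58, E=7, F=46, G=27
Total waiting = 2 + 0 + 10 + 58 + 7 + 46 + 27 = 150

150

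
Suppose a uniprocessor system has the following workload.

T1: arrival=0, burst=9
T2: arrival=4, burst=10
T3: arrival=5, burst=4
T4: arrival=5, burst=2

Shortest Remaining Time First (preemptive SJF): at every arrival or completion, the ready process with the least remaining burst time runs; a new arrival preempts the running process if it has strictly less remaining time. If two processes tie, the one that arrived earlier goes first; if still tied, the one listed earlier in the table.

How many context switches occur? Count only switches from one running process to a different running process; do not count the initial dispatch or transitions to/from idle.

4

Schedule: | T1 0-5 | T4 5-7 | T1 7-11 | T3 11-15 | T2 15-25 |
Completion: T1=11  T2=25  T3=15  T4=7
Turnaround (C−A): T1=11  T2=21  T3=10  T4=2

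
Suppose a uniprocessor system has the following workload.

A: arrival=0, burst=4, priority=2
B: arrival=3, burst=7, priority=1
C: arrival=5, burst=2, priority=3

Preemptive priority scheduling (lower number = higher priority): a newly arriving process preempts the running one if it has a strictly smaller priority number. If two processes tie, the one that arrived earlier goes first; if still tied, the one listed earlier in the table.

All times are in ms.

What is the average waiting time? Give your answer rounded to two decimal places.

Timeline: | A 0-3 | B 3-10 | A 10-11 | C 11-13 |
Completion: A=11  B=10  C=13
Waiting times: A=7, B=0, C=6
Average waiting = (7+0+6) / 3 = 13/3 = 4.33

4.33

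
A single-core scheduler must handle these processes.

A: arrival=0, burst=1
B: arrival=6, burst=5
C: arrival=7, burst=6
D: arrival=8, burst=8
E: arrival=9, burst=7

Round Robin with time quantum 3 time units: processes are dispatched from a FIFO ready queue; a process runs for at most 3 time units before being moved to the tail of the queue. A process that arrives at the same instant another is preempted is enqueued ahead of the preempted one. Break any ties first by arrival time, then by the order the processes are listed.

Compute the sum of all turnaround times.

Timeline: | A 0-1 | idle 1-6 | B 6-9 | C 9-12 | D 12-15 | E 15-18 | B 18-20 | C 20-23 | D 23-26 | E 26-29 | D 29-31 | E 31-32 |
Completion: A=1  B=20  C=23  D=31  E=32
Turnaround (C−A): A=1  B=14  C=16  D=23  E=23
Turnaround = completion − arrival: A=1, B=14, C=16, D=23, E=23
Total turnaround = 1 + 14 + 16 + 23 + 23 = 77

77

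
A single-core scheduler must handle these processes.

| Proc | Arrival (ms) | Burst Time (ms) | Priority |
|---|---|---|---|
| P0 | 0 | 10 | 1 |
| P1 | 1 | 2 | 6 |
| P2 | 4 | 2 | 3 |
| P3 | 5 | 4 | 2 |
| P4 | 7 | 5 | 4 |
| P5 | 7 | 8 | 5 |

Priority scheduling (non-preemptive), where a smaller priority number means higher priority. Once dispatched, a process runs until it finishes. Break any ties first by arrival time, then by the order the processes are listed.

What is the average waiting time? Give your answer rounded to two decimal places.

11.00

Schedule: | P0 0-10 | P3 10-14 | P2 14-16 | P4 16-21 | P5 21-29 | P1 29-31 |
Completion: P0=10  P1=31  P2=16  P3=14  P4=21  P5=29
Waiting times: P0=0, P1=28, P2=10, P3=5, P4=9, P5=14
Average waiting = (0+28+10+5+9+14) / 6 = 66/6 = 11.00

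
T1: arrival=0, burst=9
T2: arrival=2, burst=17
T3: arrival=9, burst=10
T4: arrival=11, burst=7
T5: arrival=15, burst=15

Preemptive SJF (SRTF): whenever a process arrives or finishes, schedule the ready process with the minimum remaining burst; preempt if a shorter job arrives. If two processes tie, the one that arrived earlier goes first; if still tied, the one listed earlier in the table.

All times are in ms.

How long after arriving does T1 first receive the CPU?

0

Timeline: | T1 0-9 | T3 9-11 | T4 11-18 | T3 18-26 | T5 26-41 | T2 41-58 |
Completion: T1=9  T2=58  T3=26  T4=18  T5=41
Response(T1) = first start − arrival = 0 − 0 = 0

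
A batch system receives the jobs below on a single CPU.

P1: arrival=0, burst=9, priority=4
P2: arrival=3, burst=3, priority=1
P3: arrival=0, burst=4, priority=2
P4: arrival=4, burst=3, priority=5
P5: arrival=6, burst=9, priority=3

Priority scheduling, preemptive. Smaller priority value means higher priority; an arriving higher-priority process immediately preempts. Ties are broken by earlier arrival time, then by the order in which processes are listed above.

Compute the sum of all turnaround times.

Timeline: | P3 0-3 | P2 3-6 | P3 6-7 | P5 7-16 | P1 16-25 | P4 25-28 |
Completion: P1=25  P2=6  P3=7  P4=28  P5=16
Turnaround = completion − arrival: P1=25, P2=3, P3=7, P4=24, P5=10
Total turnaround = 25 + 3 + 7 + 24 + 10 = 69

69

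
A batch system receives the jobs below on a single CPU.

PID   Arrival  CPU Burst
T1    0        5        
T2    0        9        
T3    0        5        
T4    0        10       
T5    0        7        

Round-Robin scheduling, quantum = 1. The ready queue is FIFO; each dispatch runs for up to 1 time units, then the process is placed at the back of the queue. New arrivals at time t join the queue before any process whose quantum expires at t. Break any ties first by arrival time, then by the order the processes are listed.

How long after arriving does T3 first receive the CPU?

Timeline: | T1 0-1 | T2 1-2 | T3 2-3 | T4 3-4 | T5 4-5 | T1 5-6 | T2 6-7 | T3 7-8 | T4 8-9 | T5 9-10 | T1 10-11 | T2 11-12 | T3 12-13 | T4 13-14 | T5 14-15 | T1 15-16 | T2 16-17 | T3 17-18 | T4 18-19 | T5 19-20 | T1 20-21 | T2 21-22 | T3 22-23 | T4 23-24 | T5 24-25 | T2 25-26 | T4 26-27 | T5 27-28 | T2 28-29 | T4 29-30 | T5 30-31 | T2 31-32 | T4 32-33 | T2 33-34 | T4 34-36 |
Completion: T1=21  T2=34  T3=23  T4=36  T5=31
Turnaround (C−A): T1=21  T2=34  T3=23  T4=36  T5=31
Response(T3) = first start − arrival = 2 − 0 = 2

2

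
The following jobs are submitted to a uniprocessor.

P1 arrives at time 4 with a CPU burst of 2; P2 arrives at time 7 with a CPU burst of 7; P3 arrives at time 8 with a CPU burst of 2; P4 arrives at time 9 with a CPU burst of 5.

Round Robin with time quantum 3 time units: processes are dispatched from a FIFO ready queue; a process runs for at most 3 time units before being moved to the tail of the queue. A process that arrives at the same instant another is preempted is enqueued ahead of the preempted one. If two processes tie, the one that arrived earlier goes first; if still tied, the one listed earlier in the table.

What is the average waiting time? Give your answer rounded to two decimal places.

Timeline: | idle 0-4 | P1 4-6 | idle 6-7 | P2 7-10 | P3 10-12 | P4 12-15 | P2 15-18 | P4 18-20 | P2 20-21 |
Completion: P1=6  P2=21  P3=12  P4=20
Waiting times: P1=0, P2=7, P3=2, P4=6
Average waiting = (0+7+2+6) / 4 = 15/4 = 3.75

3.75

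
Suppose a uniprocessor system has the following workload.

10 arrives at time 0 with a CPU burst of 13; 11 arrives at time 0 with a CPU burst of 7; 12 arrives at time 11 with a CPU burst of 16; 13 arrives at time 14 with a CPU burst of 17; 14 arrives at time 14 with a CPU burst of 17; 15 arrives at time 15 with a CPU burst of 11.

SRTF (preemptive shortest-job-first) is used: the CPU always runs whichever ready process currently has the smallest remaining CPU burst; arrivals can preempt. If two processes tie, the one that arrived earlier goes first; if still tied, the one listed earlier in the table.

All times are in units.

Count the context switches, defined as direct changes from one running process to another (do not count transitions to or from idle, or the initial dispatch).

Schedule: | 11 0-7 | 10 7-20 | 15 20-31 | 12 31-47 | 13 47-64 | 14 64-81 |
Completion: 10=20  11=7  12=47  13=64  14=81  15=31
Turnaround (C−A): 10=20  11=7  12=36  13=50  14=67  15=16

5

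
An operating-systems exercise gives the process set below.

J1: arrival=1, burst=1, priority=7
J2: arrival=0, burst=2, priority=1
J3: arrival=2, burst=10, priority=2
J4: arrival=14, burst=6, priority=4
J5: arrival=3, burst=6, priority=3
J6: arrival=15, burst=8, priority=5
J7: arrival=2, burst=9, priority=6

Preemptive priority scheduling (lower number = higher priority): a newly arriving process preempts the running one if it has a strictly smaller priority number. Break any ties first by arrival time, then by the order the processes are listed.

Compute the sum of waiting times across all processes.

Schedule: | J2 0-2 | J3 2-12 | J5 12-18 | J4 18-24 | J6 24-32 | J7 32-41 | J1 41-42 |
Completion: J1=42  J2=2  J3=12  J4=24  J5=18  J6=32  J7=41
Turnaround (C−A): J1=41  J2=2  J3=10  J4=10  J5=15  J6=17  J7=39
Waiting = turnaround − burst: J1=40, J2=0, J3=0, J4=4, J5=9, J6=9, J7=30
Total waiting = 40 + 0 + 0 + 4 + 9 + 9 + 30 = 92

92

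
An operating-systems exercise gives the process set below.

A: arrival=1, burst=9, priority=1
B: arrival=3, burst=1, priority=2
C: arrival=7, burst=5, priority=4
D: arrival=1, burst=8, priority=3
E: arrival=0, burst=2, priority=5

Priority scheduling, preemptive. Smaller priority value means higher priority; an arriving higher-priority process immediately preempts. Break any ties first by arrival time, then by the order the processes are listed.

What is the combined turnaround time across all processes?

Gantt: | E 0-1 | A 1-10 | B 10-11 | D 11-19 | C 19-24 | E 24-25 |
Completion: A=10  B=11  C=24  D=19  E=25
Turnaround (C−A): A=9  B=8  C=17  D=18  E=25
Turnaround = completion − arrival: A=9, B=8, C=17, D=18, E=25
Total turnaround = 9 + 8 + 17 + 18 + 25 = 77

77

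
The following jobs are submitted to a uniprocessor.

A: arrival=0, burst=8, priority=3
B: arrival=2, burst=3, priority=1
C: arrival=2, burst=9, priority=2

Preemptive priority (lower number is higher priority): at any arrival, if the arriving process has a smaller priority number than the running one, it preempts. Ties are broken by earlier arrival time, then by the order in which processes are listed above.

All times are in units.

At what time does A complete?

Timeline: | A 0-2 | B 2-5 | C 5-14 | A 14-20 |
Completion: A=20  B=5  C=14

20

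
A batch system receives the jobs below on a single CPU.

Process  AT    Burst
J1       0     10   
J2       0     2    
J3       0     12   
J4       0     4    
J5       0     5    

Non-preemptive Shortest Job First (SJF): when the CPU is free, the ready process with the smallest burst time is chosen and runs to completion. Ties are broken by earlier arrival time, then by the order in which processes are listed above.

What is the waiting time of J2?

0

Schedule: | J2 0-2 | J4 2-6 | J5 6-11 | J1 11-21 | J3 21-33 |
Completion: J1=21  J2=2  J3=33  J4=6  J5=11
Turnaround (C−A): J1=21  J2=2  J3=33  J4=6  J5=11
Waiting(J2) = turnaround − burst = 2 − 2 = 0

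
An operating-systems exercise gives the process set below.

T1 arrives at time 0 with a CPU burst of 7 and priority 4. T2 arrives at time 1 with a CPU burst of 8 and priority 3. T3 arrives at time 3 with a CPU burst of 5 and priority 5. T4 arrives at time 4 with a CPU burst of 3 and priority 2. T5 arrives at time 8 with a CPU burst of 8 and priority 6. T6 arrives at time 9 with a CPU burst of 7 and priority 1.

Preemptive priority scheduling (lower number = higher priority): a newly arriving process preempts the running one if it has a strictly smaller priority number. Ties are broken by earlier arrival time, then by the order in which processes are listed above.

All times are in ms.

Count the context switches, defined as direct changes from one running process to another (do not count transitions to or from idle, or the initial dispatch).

8

Schedule: | T1 0-1 | T2 1-4 | T4 4-7 | T2 7-9 | T6 9-16 | T2 16-19 | T1 19-25 | T3 25-30 | T5 30-38 |
Completion: T1=25  T2=19  T3=30  T4=7  T5=38  T6=16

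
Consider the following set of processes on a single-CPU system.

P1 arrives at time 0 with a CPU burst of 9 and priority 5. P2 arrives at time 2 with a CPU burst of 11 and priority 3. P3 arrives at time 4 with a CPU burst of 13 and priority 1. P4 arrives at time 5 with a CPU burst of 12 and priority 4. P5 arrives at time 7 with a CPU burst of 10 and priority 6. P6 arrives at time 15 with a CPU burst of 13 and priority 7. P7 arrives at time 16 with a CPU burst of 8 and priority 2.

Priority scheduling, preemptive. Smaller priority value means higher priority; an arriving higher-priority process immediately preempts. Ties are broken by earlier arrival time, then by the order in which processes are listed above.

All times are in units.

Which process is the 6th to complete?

P5

Timeline: | P1 0-2 | P2 2-4 | P3 4-17 | P7 17-25 | P2 25-34 | P4 34-46 | P1 46-53 | P5 53-63 | P6 63-76 |
Completion: P1=53  P2=34  P3=17  P4=46  P5=63  P6=76  P7=25
Finish order: P3 → P7 → P2 → P4 → P1 → P5 → P6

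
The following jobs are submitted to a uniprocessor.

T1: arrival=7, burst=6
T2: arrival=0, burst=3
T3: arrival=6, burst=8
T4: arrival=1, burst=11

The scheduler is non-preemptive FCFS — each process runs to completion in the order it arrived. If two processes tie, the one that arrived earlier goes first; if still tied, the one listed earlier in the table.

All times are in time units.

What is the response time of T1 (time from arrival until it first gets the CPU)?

Timeline: | T2 0-3 | T4 3-14 | T3 14-22 | T1 22-28 |
Completion: T1=28  T2=3  T3=22  T4=14
Response(T1) = first start − arrival = 22 − 7 = 15

15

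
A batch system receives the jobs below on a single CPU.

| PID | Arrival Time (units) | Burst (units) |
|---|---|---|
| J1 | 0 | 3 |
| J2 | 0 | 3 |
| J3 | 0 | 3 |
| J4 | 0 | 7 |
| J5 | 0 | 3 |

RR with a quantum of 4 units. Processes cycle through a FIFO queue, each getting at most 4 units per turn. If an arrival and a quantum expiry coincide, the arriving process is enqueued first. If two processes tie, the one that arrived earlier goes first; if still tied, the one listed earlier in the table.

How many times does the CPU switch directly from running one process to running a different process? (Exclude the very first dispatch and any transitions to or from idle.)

Schedule: | J1 0-3 | J2 3-6 | J3 6-9 | J4 9-13 | J5 13-16 | J4 16-19 |
Completion: J1=3  J2=6  J3=9  J4=19  J5=16

5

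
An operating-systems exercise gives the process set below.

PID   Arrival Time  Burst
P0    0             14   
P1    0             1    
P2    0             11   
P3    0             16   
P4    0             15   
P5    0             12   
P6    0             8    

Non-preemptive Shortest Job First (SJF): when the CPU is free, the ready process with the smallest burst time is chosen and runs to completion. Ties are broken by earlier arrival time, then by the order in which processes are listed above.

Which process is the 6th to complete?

P4

Schedule: | P1 0-1 | P6 1-9 | P2 9-20 | P5 20-32 | P0 32-46 | P4 46-61 | P3 61-77 |
Completion: P0=46  P1=1  P2=20  P3=77  P4=61  P5=32  P6=9
Turnaround (C−A): P0=46  P1=1  P2=20  P3=77  P4=61  P5=32  P6=9
Finish order: P1 → P6 → P2 → P5 → P0 → P4 → P3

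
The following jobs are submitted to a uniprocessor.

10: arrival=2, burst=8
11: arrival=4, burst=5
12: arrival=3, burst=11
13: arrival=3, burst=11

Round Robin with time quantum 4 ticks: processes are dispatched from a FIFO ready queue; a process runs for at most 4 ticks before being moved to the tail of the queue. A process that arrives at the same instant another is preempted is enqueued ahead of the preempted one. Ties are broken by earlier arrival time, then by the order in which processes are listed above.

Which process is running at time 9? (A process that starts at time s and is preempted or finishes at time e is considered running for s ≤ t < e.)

12

Gantt: | idle 0-2 | 10 2-6 | 12 6-10 | 13 10-14 | 11 14-18 | 10 18-22 | 12 22-26 | 13 26-30 | 11 30-31 | 12 31-34 | 13 34-37 |
Completion: 10=22  11=31  12=34  13=37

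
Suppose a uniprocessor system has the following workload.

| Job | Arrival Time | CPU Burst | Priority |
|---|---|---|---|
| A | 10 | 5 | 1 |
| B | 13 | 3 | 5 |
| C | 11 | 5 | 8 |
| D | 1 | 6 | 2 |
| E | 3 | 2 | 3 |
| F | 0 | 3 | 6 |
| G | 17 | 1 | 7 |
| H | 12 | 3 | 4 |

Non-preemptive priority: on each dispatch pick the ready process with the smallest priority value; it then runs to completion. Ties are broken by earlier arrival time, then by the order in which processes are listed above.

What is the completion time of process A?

16

Gantt: | F 0-3 | D 3-9 | E 9-11 | A 11-16 | H 16-19 | B 19-22 | G 22-23 | C 23-28 |
Completion: A=16  B=22  C=28  D=9  E=11  F=3  G=23  H=19
Turnaround (C−A): A=6  B=9  C=17  D=8  E=8  F=3  G=6  H=7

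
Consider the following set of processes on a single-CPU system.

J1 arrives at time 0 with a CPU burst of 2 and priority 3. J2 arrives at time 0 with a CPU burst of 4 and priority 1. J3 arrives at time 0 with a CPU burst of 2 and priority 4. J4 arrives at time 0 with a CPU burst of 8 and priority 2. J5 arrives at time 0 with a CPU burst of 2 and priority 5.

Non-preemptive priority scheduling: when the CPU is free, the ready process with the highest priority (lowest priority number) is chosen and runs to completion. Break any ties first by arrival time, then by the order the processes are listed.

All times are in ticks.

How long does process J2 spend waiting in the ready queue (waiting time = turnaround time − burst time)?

Gantt: | J2 0-4 | J4 4-12 | J1 12-14 | J3 14-16 | J5 16-18 |
Completion: J1=14  J2=4  J3=16  J4=12  J5=18
Waiting(J2) = turnaround − burst = 4 − 4 = 0

0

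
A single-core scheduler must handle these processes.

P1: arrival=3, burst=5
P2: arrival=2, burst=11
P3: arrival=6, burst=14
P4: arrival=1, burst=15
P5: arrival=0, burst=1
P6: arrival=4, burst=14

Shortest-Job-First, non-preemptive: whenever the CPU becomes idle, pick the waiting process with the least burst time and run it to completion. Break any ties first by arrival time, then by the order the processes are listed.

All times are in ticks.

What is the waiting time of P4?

0

Timeline: | P5 0-1 | P4 1-16 | P1 16-21 | P2 21-32 | P6 32-46 | P3 46-60 |
Completion: P1=21  P2=32  P3=60  P4=16  P5=1  P6=46
Turnaround (C−A): P1=18  P2=30  P3=54  P4=15  P5=1  P6=42
Waiting(P4) = turnaround − burst = 15 − 15 = 0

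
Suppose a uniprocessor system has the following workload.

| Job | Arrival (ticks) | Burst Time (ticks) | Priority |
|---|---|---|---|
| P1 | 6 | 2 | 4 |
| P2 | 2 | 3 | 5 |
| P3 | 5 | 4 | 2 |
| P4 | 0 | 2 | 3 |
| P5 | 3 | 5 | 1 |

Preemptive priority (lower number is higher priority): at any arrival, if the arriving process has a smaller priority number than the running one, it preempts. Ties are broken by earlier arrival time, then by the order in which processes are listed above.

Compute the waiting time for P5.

Gantt: | P4 0-2 | P2 2-3 | P5 3-8 | P3 8-12 | P1 12-14 | P2 14-16 |
Completion: P1=14  P2=16  P3=12  P4=2  P5=8
Turnaround (C−A): P1=8  P2=14  P3=7  P4=2  P5=5
Waiting(P5) = turnaround − burst = 5 − 5 = 0

0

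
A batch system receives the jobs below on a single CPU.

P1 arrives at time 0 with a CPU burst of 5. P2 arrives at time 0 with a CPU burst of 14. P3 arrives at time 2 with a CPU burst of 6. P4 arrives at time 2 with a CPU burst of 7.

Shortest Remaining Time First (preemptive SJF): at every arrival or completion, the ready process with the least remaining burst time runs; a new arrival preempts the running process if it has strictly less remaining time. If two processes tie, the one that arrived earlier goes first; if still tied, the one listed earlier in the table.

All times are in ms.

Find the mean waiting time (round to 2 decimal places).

Schedule: | P1 0-5 | P3 5-11 | P4 11-18 | P2 18-32 |
Completion: P1=5  P2=32  P3=11  P4=18
Turnaround (C−A): P1=5  P2=32  P3=9  P4=16
Waiting times: P1=0, P2=18, P3=3, P4=9
Average waiting = (0+18+3+9) / 4 = 30/4 = 7.50

7.50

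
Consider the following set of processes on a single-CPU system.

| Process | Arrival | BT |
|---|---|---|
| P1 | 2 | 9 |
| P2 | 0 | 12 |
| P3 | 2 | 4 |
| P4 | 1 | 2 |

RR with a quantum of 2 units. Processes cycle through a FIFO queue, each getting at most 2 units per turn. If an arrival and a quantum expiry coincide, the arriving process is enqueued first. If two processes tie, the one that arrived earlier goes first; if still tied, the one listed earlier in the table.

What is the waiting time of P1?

Timeline: | P2 0-2 | P4 2-4 | P1 4-6 | P3 6-8 | P2 8-10 | P1 10-12 | P3 12-14 | P2 14-16 | P1 16-18 | P2 18-20 | P1 20-22 | P2 22-24 | P1 24-25 | P2 25-27 |
Completion: P1=25  P2=27  P3=14  P4=4
Turnaround (C−A): P1=23  P2=27  P3=12  P4=3
Waiting(P1) = turnaround − burst = 23 − 9 = 14

14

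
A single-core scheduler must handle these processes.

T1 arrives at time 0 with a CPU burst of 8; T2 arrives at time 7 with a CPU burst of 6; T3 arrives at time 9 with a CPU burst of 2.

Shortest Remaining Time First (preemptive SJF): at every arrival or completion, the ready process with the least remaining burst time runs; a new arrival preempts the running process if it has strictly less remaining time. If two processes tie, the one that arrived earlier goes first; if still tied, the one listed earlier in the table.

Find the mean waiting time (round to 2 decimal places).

Schedule: | T1 0-8 | T2 8-9 | T3 9-11 | T2 11-16 |
Completion: T1=8  T2=16  T3=11
Waiting times: T1=0, T2=3, T3=0
Average waiting = (0+3+0) / 3 = 3/3 = 1.00

1.00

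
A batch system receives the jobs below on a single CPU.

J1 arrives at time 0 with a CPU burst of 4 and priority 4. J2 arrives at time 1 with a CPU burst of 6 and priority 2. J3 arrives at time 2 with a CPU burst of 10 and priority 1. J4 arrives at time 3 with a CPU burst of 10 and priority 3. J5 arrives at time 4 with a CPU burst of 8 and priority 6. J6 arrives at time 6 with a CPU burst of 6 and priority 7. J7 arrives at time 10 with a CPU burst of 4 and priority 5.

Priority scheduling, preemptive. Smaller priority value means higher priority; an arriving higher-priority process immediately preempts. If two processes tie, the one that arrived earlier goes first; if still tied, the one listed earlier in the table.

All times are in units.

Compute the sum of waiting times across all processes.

Gantt: | J1 0-1 | J2 1-2 | J3 2-12 | J2 12-17 | J4 17-27 | J1 27-30 | J7 30-34 | J5 34-42 | J6 42-48 |
Completion: J1=30  J2=17  J3=12  J4=27  J5=42  J6=48  J7=34
Turnaround (C−A): J1=30  J2=16  J3=10  J4=24  J5=38  J6=42  J7=24
Waiting = turnaround − burst: J1=26, J2=10, J3=0, J4=14, J5=30, J6=36, J7=20
Total waiting = 26 + 10 + 0 + 14 + 30 + 36 + 20 = 136

136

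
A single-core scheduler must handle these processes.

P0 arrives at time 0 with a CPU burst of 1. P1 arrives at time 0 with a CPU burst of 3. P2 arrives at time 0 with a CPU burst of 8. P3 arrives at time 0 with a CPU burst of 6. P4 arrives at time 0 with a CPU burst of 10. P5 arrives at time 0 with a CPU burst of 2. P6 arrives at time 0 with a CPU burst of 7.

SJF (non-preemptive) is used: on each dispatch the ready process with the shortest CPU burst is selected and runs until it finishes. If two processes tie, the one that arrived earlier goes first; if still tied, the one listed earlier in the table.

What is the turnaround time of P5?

Schedule: | P0 0-1 | P5 1-3 | P1 3-6 | P3 6-12 | P6 12-19 | P2 19-27 | P4 27-37 |
Completion: P0=1  P1=6  P2=27  P3=12  P4=37  P5=3  P6=19
Turnaround (C−A): P0=1  P1=6  P2=27  P3=12  P4=37  P5=3  P6=19
Turnaround(P5) = completion − arrival = 3 − 0 = 3

3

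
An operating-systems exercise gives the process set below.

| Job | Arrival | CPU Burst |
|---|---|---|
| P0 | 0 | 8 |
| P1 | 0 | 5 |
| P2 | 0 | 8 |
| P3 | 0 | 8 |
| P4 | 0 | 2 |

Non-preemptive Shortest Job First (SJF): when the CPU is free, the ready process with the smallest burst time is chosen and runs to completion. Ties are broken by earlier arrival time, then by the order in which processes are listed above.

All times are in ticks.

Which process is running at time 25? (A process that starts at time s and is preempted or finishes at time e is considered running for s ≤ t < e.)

Schedule: | P4 0-2 | P1 2-7 | P0 7-15 | P2 15-23 | P3 23-31 |
Completion: P0=15  P1=7  P2=23  P3=31  P4=2

P3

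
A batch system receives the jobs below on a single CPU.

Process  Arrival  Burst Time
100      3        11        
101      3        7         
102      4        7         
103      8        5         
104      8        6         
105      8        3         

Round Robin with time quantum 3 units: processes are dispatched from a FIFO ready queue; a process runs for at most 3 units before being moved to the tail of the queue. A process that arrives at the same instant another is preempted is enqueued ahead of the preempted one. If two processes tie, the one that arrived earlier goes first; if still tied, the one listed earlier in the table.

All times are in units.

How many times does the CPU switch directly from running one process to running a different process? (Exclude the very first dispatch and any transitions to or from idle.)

Gantt: | idle 0-3 | 100 3-6 | 101 6-9 | 102 9-12 | 100 12-15 | 103 15-18 | 104 18-21 | 105 21-24 | 101 24-27 | 102 27-30 | 100 30-33 | 103 33-35 | 104 35-38 | 101 38-39 | 102 39-40 | 100 40-42 |
Completion: 100=42  101=39  102=40  103=35  104=38  105=24

14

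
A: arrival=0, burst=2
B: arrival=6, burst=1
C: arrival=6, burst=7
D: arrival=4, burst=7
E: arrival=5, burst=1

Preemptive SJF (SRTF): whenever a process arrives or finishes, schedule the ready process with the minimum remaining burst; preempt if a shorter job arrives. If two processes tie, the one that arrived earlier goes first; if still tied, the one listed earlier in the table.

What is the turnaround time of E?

1

Timeline: | A 0-2 | idle 2-4 | D 4-5 | E 5-6 | B 6-7 | D 7-13 | C 13-20 |
Completion: A=2  B=7  C=20  D=13  E=6
Turnaround (C−A): A=2  B=1  C=14  D=9  E=1
Turnaround(E) = completion − arrival = 6 − 5 = 1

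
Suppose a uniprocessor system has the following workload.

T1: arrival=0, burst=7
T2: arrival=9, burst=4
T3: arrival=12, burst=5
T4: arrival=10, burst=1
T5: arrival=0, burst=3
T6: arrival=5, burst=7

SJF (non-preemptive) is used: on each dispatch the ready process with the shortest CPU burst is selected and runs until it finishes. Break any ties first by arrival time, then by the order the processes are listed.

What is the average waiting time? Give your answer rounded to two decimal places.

3.83

Schedule: | T5 0-3 | T1 3-10 | T4 10-11 | T2 11-15 | T3 15-20 | T6 20-27 |
Completion: T1=10  T2=15  T3=20  T4=11  T5=3  T6=27
Waiting times: T1=3, T2=2, T3=3, T4=0, T5=0, T6=15
Average waiting = (3+2+3+0+0+15) / 6 = 23/6 = 3.83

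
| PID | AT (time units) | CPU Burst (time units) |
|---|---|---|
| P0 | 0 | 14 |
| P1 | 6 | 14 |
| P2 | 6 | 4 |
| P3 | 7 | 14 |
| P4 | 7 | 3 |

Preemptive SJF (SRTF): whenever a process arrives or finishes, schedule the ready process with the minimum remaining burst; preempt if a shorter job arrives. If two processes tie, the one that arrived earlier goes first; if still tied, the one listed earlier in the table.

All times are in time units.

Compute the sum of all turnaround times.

Timeline: | P0 0-6 | P2 6-10 | P4 10-13 | P0 13-21 | P1 21-35 | P3 35-49 |
Completion: P0=21  P1=35  P2=10  P3=49  P4=13
Turnaround = completion − arrival: P0=21, P1=29, P2=4, P3=42, P4=6
Total turnaround = 21 + 29 + 4 + 42 + 6 = 102

102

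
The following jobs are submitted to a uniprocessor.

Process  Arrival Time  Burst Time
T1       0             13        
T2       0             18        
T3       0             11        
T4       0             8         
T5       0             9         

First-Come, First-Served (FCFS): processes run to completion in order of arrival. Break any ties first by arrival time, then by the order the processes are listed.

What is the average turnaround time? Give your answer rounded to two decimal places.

Timeline: | T1 0-13 | T2 13-31 | T3 31-42 | T4 42-50 | T5 50-59 |
Completion: T1=13  T2=31  T3=42  T4=50  T5=59
Turnaround (C−A): T1=13  T2=31  T3=42  T4=50  T5=59
Turnaround times: T1=13, T2=31, T3=42, T4=50, T5=59
Average turnaround = (13+31+42+50+59) / 5 = 195/5 = 39.00

39.00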